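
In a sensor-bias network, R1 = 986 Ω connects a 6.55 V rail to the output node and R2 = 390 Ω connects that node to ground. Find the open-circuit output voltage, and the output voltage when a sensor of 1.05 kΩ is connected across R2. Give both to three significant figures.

Open-circuit: V = 6.55 × 390/(986 + 390) = 1.86 V.
With the load, R2 becomes R2‖R_L = 284.4 Ω, so V = 6.55 × 284.4/1270 = 1.47 V.

Unloaded: 1.86 V; loaded: 1.47 V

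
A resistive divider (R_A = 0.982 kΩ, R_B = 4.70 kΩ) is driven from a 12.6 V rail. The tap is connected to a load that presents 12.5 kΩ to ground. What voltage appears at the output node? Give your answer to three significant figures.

V_out ≈ 9.79 V

The load sits in parallel with R_B: R_B‖R_L = (4700 × 12500) / (4700 + 12500) = 3416 Ω.
V_out = 12.6 × 3416 / (982 + 3416) = 12.6 × 3416/4398 = 9.79 V.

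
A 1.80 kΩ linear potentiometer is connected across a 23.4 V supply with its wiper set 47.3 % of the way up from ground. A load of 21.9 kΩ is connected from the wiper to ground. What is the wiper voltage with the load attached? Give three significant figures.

V ≈ 10.8 V

The wiper splits the pot into (1−α)R = 948.6 Ω above and αR = 851.4 Ω below.
Lower section ‖ load = 819.5 Ω.
V_wiper = 23.4 × 819.5/(948.6 + 819.5) = 10.8 V.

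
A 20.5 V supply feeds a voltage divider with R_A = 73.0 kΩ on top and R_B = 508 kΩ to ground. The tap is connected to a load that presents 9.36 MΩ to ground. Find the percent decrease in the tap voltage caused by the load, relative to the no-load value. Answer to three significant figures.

The divider's output (Thévenin) resistance is R_A‖R_B = 63.83 kΩ.
Fractional drop under load = R_th/(R_th + R_L) = 63.83 / (63.83 + 9360) = 0.006773.
So the output falls by 0.677 %.

0.677 %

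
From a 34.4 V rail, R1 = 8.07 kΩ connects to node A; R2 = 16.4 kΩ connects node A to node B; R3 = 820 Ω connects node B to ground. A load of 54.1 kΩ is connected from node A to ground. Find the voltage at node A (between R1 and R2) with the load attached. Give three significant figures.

V ≈ 21.3 V

Below node A the series string R2+R3 = 17220 Ω sits in parallel with the 54100 Ω load: 13060 Ω.
V_A = 34.4 × 13060/(8070 + 13060) = 21.3 V.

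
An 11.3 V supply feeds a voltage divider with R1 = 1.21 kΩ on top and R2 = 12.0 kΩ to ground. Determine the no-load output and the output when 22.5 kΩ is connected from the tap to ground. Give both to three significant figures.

Open-circuit: V = 11.3 × 12.0/(1.21 + 12.0) = 10.3 V.
With the load, R2 becomes R2‖R_L = 7.826 kΩ, so V = 11.3 × 7.826/9.036 = 9.79 V.

Unloaded: 10.3 V; loaded: 9.79 V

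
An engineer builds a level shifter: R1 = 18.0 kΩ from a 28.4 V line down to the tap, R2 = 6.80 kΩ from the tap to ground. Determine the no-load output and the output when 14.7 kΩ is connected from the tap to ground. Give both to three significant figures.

Unloaded: 7.79 V; loaded: 5.83 V

Open-circuit: V = 28.4 × 6.80/(18.0 + 6.80) = 7.79 V.
With the load, R2 becomes R2‖R_L = 4.649 kΩ, so V = 28.4 × 4.649/22.65 = 5.83 V.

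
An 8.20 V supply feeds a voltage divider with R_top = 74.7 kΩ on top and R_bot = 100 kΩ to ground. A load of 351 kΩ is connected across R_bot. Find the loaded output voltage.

V_out ≈ 4.18 V

The load sits in parallel with R_bot: R_bot‖R_L = (100 × 351) / (100 + 351) = 77.83 kΩ.
V_out = 8.20 × 77.83 / (74.7 + 77.83) = 8.20 × 77.83/152.5 = 4.18 V.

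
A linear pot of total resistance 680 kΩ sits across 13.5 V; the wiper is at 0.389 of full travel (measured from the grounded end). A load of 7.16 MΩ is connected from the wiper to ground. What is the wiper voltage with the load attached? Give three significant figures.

V ≈ 5.14 V

The wiper splits the pot into (1−α)R = 415.5 kΩ above and αR = 264.5 kΩ below.
Lower section ‖ load = 255.1 kΩ.
V_wiper = 13.5 × 255.1/(415.5 + 255.1) = 5.14 V.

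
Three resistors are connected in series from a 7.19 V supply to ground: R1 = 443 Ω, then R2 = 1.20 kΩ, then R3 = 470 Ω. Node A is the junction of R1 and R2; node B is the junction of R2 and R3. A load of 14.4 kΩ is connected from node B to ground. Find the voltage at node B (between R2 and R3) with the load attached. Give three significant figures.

At node B, R3 is in parallel with the load: R3‖R_L = 455.1 Ω.
Below node A the resistance is R2 + (R3‖R_L) = 1655 Ω, so V_A = 7.19 × 1655/2098 = 5.672 V.
Then V_B = V_A × (R3‖R_L)/(R2 + R3‖R_L) = 5.672 × 455.1/1655 = 1.56 V.

V ≈ 1.56 V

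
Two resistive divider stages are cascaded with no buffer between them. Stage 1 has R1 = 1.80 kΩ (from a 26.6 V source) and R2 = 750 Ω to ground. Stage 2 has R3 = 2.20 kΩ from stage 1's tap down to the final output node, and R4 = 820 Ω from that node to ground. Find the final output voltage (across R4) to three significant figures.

V_out ≈ 1.81 V

Stage 2 presents R3+R4 = 3020 Ω as a load on stage 1's tap.
Stage 1's lower leg becomes R2‖(R3+R4) = 600.8 Ω, so V_mid = 26.6 × 600.8/2401 = 6.657 V.
Stage 2 is itself unloaded: V_out = V_mid × R4/(R3+R4) = 6.657 × 820/3020 = 1.81 V.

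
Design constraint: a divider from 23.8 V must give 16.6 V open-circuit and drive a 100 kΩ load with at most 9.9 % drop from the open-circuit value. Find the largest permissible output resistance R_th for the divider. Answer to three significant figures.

Loading drop = R_th/(R_th + R_L) ≤ 0.0990, so R_th ≤ R_L · ε/(1−ε) = 100 kΩ × 0.0990/0.9010 = 11.0 kΩ.
(Any R1, R2 with R2/(R1+R2) = 0.697 and R1‖R2 ≤ 11.0 kΩ will meet the spec.)

R_th ≤ 11.0 kΩ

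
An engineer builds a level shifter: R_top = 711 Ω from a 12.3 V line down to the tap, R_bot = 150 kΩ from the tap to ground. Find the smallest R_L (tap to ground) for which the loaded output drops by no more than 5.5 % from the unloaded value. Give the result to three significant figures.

Output resistance R_th = R_top‖R_bot = (711 × 150000)/150700 = 707.6 Ω.
The fractional drop is R_th/(R_th + R_L); requiring this ≤ 0.0550 gives R_L ≥ R_th(1/0.0550 − 1) = 707.6 × 17.18 = 12.2 kΩ.

R_L(min) ≈ 12.2 kΩ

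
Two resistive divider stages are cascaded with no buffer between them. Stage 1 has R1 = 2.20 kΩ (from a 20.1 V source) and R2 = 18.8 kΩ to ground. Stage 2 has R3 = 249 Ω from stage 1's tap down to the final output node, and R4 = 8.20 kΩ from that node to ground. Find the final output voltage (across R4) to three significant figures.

V_out ≈ 14.2 V

Stage 2 presents R3+R4 = 8449 Ω as a load on stage 1's tap.
Stage 1's lower leg becomes R2‖(R3+R4) = 5829 Ω, so V_mid = 20.1 × 5829/8029 = 14.59 V.
Stage 2 is itself unloaded: V_out = V_mid × R4/(R3+R4) = 14.59 × 8200/8449 = 14.2 V.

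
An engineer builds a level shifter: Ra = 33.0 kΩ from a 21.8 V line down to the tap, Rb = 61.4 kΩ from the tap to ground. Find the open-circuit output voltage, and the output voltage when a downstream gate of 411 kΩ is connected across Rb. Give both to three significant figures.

Unloaded: 14.2 V; loaded: 13.5 V

Open-circuit: V = 21.8 × 61.4/(33.0 + 61.4) = 14.2 V.
With the load, Rb becomes Rb‖R_L = 53.42 kΩ, so V = 21.8 × 53.42/86.42 = 13.5 V.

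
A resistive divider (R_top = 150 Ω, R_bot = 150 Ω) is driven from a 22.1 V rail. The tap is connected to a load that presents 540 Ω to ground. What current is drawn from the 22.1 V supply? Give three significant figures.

R_bot‖R_L = 117.4 Ω, so the source sees R_top + R_bot‖R_L = 267.4 Ω.
I = 22.1 V / 267.4 Ω = 82.7 mA.

I ≈ 82.7 mA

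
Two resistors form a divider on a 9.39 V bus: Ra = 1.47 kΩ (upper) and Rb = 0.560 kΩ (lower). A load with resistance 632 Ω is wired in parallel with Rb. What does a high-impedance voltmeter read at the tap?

The load sits in parallel with Rb: Rb‖R_L = (560 × 632) / (560 + 632) = 296.9 Ω.
V_out = 9.39 × 296.9 / (1470 + 296.9) = 9.39 × 296.9/1767 = 1.58 V.

V_out ≈ 1.58 V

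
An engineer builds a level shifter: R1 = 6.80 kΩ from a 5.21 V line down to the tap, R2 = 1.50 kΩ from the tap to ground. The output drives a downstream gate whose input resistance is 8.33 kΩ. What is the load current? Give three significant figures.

I_L ≈ 0.0985 mA

R2‖R_L = 1.271 kΩ; V_out = 5.21 × 1.271/8.071 = 0.8205 V.
I_L = V_out / R_L = 0.8205 / 8.33 kΩ = 0.0985 mA.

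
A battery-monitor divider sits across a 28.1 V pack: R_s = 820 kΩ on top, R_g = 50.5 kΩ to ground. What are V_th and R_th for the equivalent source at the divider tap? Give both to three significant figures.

V_th = 1.63 V, R_th = 47.6 kΩ

V_th is the open-circuit tap voltage: 28.1 × 50.5/(820 + 50.5) = 1.63 V.
With the supply zeroed, R_s and R_g appear in parallel from the tap: R_th = R_s‖R_g = (820 × 50.5)/870.5 = 47.6 kΩ.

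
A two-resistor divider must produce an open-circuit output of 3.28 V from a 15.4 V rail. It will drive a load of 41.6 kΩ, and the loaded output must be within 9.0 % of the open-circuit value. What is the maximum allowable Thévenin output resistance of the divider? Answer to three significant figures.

Loading drop = R_th/(R_th + R_L) ≤ 0.0900, so R_th ≤ R_L · ε/(1−ε) = 41.6 kΩ × 0.0900/0.9100 = 4.11 kΩ.
(Any R1, R2 with R2/(R1+R2) = 0.213 and R1‖R2 ≤ 4.11 kΩ will meet the spec.)

R_th ≤ 4.11 kΩ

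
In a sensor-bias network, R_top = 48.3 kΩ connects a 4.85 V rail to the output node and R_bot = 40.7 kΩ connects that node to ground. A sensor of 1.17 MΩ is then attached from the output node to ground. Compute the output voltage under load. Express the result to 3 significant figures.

V_out ≈ 2.18 V

The load sits in parallel with R_bot: R_bot‖R_L = (40.7 × 1170) / (40.7 + 1170) = 39.33 kΩ.
V_out = 4.85 × 39.33 / (48.3 + 39.33) = 4.85 × 39.33/87.63 = 2.18 V.
(Unloaded it would have been 2.22 V.)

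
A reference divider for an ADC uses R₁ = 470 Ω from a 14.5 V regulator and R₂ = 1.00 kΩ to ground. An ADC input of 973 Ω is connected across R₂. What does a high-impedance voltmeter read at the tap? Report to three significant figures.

The load sits in parallel with R₂: R₂‖R_L = (1000 × 973) / (1000 + 973) = 493.2 Ω.
V_out = 14.5 × 493.2 / (470 + 493.2) = 14.5 × 493.2/963.2 = 7.42 V.

V_out ≈ 7.42 V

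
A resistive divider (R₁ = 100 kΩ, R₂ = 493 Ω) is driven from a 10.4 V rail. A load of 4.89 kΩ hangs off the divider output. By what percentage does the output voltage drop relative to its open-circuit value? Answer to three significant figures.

The divider's output (Thévenin) resistance is R₁‖R₂ = 490.6 Ω.
Fractional drop under load = R_th/(R_th + R_L) = 490.6 / (490.6 + 4890) = 0.09118.
So the output falls by 9.12 %.

9.12 %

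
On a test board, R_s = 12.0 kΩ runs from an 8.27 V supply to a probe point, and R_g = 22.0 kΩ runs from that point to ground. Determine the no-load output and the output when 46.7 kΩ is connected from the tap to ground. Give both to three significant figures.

Open-circuit: V = 8.27 × 22.0/(12.0 + 22.0) = 5.35 V.
With the load, R_g becomes R_g‖R_L = 14.95 kΩ, so V = 8.27 × 14.95/26.95 = 4.59 V.

Unloaded: 5.35 V; loaded: 4.59 V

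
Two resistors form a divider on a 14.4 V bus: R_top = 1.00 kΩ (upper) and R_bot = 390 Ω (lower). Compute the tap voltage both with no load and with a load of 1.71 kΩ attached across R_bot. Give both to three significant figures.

Open-circuit: V = 14.4 × 390/(1000 + 390) = 4.04 V.
With the load, R_bot becomes R_bot‖R_L = 317.6 Ω, so V = 14.4 × 317.6/1318 = 3.47 V.

Unloaded: 4.04 V; loaded: 3.47 V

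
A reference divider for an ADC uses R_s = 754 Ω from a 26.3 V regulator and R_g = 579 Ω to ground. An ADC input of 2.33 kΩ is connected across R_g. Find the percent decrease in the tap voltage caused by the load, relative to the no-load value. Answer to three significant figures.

12.3 %

The divider's output (Thévenin) resistance is R_s‖R_g = 327.5 Ω.
Fractional drop under load = R_th/(R_th + R_L) = 327.5 / (327.5 + 2330) = 0.1232.
So the output falls by 12.3 %.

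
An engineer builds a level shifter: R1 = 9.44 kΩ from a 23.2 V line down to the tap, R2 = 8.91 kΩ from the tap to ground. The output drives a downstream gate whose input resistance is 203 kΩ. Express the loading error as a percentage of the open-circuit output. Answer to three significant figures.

2.21 %

The divider's output (Thévenin) resistance is R1‖R2 = 4.584 kΩ.
Fractional drop under load = R_th/(R_th + R_L) = 4.584 / (4.584 + 203) = 0.02208.
So the output falls by 2.21 %.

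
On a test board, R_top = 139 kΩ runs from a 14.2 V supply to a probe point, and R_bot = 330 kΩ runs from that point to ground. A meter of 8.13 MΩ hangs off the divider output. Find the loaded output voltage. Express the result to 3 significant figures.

The load sits in parallel with R_bot: R_bot‖R_L = (330 × 8130) / (330 + 8130) = 317.1 kΩ.
V_out = 14.2 × 317.1 / (139 + 317.1) = 14.2 × 317.1/456.1 = 9.87 V.
(Unloaded it would have been 9.99 V.)

V_out ≈ 9.87 V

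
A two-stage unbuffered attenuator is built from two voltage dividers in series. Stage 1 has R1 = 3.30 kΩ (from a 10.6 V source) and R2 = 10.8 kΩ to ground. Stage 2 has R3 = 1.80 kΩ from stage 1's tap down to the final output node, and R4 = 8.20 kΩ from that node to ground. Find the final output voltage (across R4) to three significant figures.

V_out ≈ 5.31 V

Stage 2 presents R3+R4 = 10.00 kΩ as a load on stage 1's tap.
Stage 1's lower leg becomes R2‖(R3+R4) = 5.192 kΩ, so V_mid = 10.6 × 5.192/8.492 = 6.481 V.
Stage 2 is itself unloaded: V_out = V_mid × R4/(R3+R4) = 6.481 × 8.20/10.00 = 5.31 V.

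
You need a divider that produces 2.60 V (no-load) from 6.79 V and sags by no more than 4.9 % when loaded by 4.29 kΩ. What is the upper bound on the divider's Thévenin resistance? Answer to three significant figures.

R_th ≤ 221 Ω

Loading drop = R_th/(R_th + R_L) ≤ 0.0490, so R_th ≤ R_L · ε/(1−ε) = 4.29 kΩ × 0.0490/0.9510 = 221 Ω.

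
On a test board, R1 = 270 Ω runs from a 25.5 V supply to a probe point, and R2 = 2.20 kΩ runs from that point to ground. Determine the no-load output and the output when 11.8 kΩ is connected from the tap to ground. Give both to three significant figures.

Open-circuit: V = 25.5 × 2200/(270 + 2200) = 22.7 V.
With the load, R2 becomes R2‖R_L = 1854 Ω, so V = 25.5 × 1854/2124 = 22.3 V.

Unloaded: 22.7 V; loaded: 22.3 V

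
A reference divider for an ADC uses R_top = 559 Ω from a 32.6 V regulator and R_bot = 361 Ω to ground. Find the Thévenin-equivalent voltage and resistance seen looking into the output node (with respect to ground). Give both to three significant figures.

V_th is the open-circuit tap voltage: 32.6 × 361/(559 + 361) = 12.8 V.
With the supply zeroed, R_top and R_bot appear in parallel from the tap: R_th = R_top‖R_bot = (559 × 361)/920.0 = 219 Ω.

V_th = 12.8 V, R_th = 219 Ω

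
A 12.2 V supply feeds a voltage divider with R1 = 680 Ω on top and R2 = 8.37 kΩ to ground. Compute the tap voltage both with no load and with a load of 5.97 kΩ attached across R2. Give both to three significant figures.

Open-circuit: V = 12.2 × 8370/(680 + 8370) = 11.3 V.
With the load, R2 becomes R2‖R_L = 3485 Ω, so V = 12.2 × 3485/4165 = 10.2 V.

Unloaded: 11.3 V; loaded: 10.2 V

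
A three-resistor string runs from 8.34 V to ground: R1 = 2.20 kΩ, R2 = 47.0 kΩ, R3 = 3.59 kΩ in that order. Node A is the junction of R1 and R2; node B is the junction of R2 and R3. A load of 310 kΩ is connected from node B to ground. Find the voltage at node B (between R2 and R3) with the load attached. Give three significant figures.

V ≈ 0.561 V

At node B, R3 is in parallel with the load: R3‖R_L = 3.549 kΩ.
Below node A the resistance is R2 + (R3‖R_L) = 50.55 kΩ, so V_A = 8.34 × 50.55/52.75 = 7.992 V.
Then V_B = V_A × (R3‖R_L)/(R2 + R3‖R_L) = 7.992 × 3.549/50.55 = 0.561 V.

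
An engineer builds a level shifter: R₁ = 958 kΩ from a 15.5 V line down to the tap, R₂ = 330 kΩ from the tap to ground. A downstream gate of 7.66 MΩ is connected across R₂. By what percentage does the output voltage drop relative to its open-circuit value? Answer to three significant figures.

The divider's output (Thévenin) resistance is R₁‖R₂ = 245.5 kΩ.
Fractional drop under load = R_th/(R_th + R_L) = 245.5 / (245.5 + 7660) = 0.03105.
So the output falls by 3.10 %.

3.10 %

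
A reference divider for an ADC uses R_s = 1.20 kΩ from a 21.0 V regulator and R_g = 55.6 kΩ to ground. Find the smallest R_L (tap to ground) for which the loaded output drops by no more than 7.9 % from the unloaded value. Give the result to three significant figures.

Output resistance R_th = R_s‖R_g = (1.20 × 55.6)/56.80 = 1.175 kΩ.
The fractional drop is R_th/(R_th + R_L); requiring this ≤ 0.0790 gives R_L ≥ R_th(1/0.0790 − 1) = 1.175 × 11.66 = 13.7 kΩ.

R_L(min) ≈ 13.7 kΩ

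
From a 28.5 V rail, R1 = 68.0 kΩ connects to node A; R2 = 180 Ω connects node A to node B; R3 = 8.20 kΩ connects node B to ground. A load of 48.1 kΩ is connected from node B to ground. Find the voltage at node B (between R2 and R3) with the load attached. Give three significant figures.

V ≈ 2.66 V

At node B, R3 is in parallel with the load: R3‖R_L = 7006 Ω.
Below node A the resistance is R2 + (R3‖R_L) = 7186 Ω, so V_A = 28.5 × 7186/75190 = 2.724 V.
Then V_B = V_A × (R3‖R_L)/(R2 + R3‖R_L) = 2.724 × 7006/7186 = 2.66 V.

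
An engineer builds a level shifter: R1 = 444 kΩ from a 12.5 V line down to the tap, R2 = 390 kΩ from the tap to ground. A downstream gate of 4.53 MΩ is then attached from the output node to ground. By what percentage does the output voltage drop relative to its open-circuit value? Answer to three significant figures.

4.38 %

The divider's output (Thévenin) resistance is R1‖R2 = 207.6 kΩ.
Fractional drop under load = R_th/(R_th + R_L) = 207.6 / (207.6 + 4530) = 0.04382.
So the output falls by 4.38 %.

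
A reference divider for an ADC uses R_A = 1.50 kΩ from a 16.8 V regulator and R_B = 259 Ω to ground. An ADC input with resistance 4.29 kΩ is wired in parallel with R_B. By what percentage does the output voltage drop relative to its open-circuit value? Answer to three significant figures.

The divider's output (Thévenin) resistance is R_A‖R_B = 220.9 Ω.
Fractional drop under load = R_th/(R_th + R_L) = 220.9 / (220.9 + 4290) = 0.04896.
So the output falls by 4.90 %.

4.90 %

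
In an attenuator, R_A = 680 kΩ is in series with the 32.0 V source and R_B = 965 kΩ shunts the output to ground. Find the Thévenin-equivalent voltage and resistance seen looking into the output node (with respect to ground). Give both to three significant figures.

V_th is the open-circuit tap voltage: 32.0 × 965/(680 + 965) = 18.8 V.
With the supply zeroed, R_A and R_B appear in parallel from the tap: R_th = R_A‖R_B = (680 × 965)/1645 = 399 kΩ.

V_th = 18.8 V, R_th = 399 kΩ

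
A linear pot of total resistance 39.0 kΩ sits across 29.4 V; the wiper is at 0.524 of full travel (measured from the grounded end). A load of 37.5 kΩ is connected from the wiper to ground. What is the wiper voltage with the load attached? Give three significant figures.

The wiper splits the pot into (1−α)R = 18.56 kΩ above and αR = 20.44 kΩ below.
Lower section ‖ load = 13.23 kΩ.
V_wiper = 29.4 × 13.23/(18.56 + 13.23) = 12.2 V.

V ≈ 12.2 V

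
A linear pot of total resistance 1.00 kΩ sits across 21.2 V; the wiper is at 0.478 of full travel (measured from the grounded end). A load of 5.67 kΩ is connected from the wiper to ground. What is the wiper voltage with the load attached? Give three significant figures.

The wiper splits the pot into (1−α)R = 522.0 Ω above and αR = 478.0 Ω below.
Lower section ‖ load = 440.8 Ω.
V_wiper = 21.2 × 440.8/(522.0 + 440.8) = 9.71 V.

V ≈ 9.71 V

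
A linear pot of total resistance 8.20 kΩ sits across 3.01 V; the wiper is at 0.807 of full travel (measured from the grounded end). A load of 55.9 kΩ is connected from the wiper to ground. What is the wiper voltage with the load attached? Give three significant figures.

The wiper splits the pot into (1−α)R = 1.583 kΩ above and αR = 6.617 kΩ below.
Lower section ‖ load = 5.917 kΩ.
V_wiper = 3.01 × 5.917/(1.583 + 5.917) = 2.37 V.

V ≈ 2.37 V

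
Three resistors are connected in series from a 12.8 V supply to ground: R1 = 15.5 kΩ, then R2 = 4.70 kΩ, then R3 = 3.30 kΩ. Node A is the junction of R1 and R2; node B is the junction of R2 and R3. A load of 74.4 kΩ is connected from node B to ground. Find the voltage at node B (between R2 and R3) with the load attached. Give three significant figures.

V ≈ 1.73 V

At node B, R3 is in parallel with the load: R3‖R_L = 3.160 kΩ.
Below node A the resistance is R2 + (R3‖R_L) = 7.860 kΩ, so V_A = 12.8 × 7.860/23.36 = 4.307 V.
Then V_B = V_A × (R3‖R_L)/(R2 + R3‖R_L) = 4.307 × 3.160/7.860 = 1.73 V.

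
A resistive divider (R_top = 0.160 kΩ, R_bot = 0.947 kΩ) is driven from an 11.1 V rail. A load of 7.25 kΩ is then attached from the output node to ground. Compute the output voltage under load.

V_out ≈ 9.32 V

The load sits in parallel with R_bot: R_bot‖R_L = (947 × 7250) / (947 + 7250) = 837.6 Ω.
V_out = 11.1 × 837.6 / (160 + 837.6) = 11.1 × 837.6/997.6 = 9.32 V.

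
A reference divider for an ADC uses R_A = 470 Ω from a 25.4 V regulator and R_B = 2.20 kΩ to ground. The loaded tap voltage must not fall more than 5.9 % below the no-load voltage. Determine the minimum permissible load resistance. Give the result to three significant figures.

R_L(min) ≈ 6.18 kΩ

Output resistance R_th = R_A‖R_B = (470 × 2200)/2670 = 387.3 Ω.
The fractional drop is R_th/(R_th + R_L); requiring this ≤ 0.0590 gives R_L ≥ R_th(1/0.0590 − 1) = 387.3 × 15.95 = 6.18 kΩ.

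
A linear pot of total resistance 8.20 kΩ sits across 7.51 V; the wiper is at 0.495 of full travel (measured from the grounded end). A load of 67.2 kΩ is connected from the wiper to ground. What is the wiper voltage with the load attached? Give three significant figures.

The wiper splits the pot into (1−α)R = 4.141 kΩ above and αR = 4.059 kΩ below.
Lower section ‖ load = 3.828 kΩ.
V_wiper = 7.51 × 3.828/(4.141 + 3.828) = 3.61 V.

V ≈ 3.61 V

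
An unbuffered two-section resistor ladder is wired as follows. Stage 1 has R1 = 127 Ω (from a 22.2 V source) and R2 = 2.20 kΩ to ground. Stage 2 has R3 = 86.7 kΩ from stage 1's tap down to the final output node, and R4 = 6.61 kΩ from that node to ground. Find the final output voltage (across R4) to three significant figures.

Stage 2 presents R3+R4 = 93310 Ω as a load on stage 1's tap.
Stage 1's lower leg becomes R2‖(R3+R4) = 2149 Ω, so V_mid = 22.2 × 2149/2276 = 20.96 V.
Stage 2 is itself unloaded: V_out = V_mid × R4/(R3+R4) = 20.96 × 6610/93310 = 1.48 V.

V_out ≈ 1.48 V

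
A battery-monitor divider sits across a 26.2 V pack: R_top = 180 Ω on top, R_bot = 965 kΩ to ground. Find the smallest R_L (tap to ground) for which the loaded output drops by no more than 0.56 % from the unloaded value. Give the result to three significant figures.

Output resistance R_th = R_top‖R_bot = (180 × 965000)/965200 = 180.0 Ω.
The fractional drop is R_th/(R_th + R_L); requiring this ≤ 0.00560 gives R_L ≥ R_th(1/0.00560 − 1) = 180.0 × 177.6 = 32.0 kΩ.

R_L(min) ≈ 32.0 kΩ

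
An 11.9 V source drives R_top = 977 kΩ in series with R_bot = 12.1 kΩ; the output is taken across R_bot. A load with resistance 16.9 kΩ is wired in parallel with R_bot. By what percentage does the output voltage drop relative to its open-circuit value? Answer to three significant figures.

Unloaded V = 11.9 × 12.1/989.1 = 0.1456 V.
Loaded: R_bot‖R_L = 7.051 kΩ, giving V = 11.9 × 7.051/984.1 = 0.08527 V.
Drop = (0.1456 − 0.08527) / 0.1456 = 41.4 %.

41.4 %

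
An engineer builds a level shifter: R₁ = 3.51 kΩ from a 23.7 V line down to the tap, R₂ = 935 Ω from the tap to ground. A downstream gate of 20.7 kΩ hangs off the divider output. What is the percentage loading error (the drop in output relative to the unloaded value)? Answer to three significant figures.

3.44 %

The divider's output (Thévenin) resistance is R₁‖R₂ = 738.3 Ω.
Fractional drop under load = R_th/(R_th + R_L) = 738.3 / (738.3 + 20700) = 0.03444.
So the output falls by 3.44 %.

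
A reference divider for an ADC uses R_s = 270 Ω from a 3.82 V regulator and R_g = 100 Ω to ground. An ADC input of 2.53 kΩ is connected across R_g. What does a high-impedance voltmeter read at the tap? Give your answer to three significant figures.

The load sits in parallel with R_g: R_g‖R_L = (100 × 2530) / (100 + 2530) = 96.20 Ω.
V_out = 3.82 × 96.20 / (270 + 96.20) = 3.82 × 96.20/366.2 = 1.00 V.

V_out ≈ 1.00 V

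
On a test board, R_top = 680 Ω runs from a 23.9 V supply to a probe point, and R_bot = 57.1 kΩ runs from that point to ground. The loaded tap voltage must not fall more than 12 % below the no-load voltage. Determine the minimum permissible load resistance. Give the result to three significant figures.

R_L(min) ≈ 4.93 kΩ

Output resistance R_th = R_top‖R_bot = (680 × 57100)/57780 = 672.0 Ω.
The fractional drop is R_th/(R_th + R_L); requiring this ≤ 0.120 gives R_L ≥ R_th(1/0.120 − 1) = 672.0 × 7.333 = 4.93 kΩ.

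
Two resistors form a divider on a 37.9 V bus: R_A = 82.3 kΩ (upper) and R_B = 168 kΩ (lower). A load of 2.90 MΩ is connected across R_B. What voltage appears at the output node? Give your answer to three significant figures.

V_out ≈ 25.0 V

The load sits in parallel with R_B: R_B‖R_L = (168 × 2900) / (168 + 2900) = 158.8 kΩ.
V_out = 37.9 × 158.8 / (82.3 + 158.8) = 37.9 × 158.8/241.1 = 25.0 V.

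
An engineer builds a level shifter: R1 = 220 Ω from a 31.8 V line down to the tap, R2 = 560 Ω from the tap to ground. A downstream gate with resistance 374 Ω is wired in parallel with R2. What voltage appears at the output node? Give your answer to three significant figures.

The load sits in parallel with R2: R2‖R_L = (560 × 374) / (560 + 374) = 224.2 Ω.
V_out = 31.8 × 224.2 / (220 + 224.2) = 31.8 × 224.2/444.2 = 16.1 V.
(Unloaded it would have been 22.8 V.)

V_out ≈ 16.1 V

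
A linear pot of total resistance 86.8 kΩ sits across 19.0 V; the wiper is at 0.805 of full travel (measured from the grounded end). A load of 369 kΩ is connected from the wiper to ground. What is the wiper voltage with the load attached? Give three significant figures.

The wiper splits the pot into (1−α)R = 16.93 kΩ above and αR = 69.87 kΩ below.
Lower section ‖ load = 58.75 kΩ.
V_wiper = 19.0 × 58.75/(16.93 + 58.75) = 14.8 V.

V ≈ 14.8 V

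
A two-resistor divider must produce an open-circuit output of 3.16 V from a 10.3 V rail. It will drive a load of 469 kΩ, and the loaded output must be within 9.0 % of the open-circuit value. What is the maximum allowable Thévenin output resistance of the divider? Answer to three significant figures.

Loading drop = R_th/(R_th + R_L) ≤ 0.0900, so R_th ≤ R_L · ε/(1−ε) = 469 kΩ × 0.0900/0.9100 = 46.4 kΩ.

R_th ≤ 46.4 kΩ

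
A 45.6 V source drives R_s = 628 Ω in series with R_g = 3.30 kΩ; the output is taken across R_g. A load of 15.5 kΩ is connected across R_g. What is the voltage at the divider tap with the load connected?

The load sits in parallel with R_g: R_g‖R_L = (3300 × 15500) / (3300 + 15500) = 2721 Ω.
V_out = 45.6 × 2721 / (628 + 2721) = 45.6 × 2721/3349 = 37.0 V.

V_out ≈ 37.0 V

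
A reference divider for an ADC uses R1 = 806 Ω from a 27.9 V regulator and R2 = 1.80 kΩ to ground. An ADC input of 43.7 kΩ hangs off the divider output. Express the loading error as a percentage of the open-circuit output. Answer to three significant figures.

1.26 %

The divider's output (Thévenin) resistance is R1‖R2 = 556.7 Ω.
Fractional drop under load = R_th/(R_th + R_L) = 556.7 / (556.7 + 43700) = 0.01258.
So the output falls by 1.26 %.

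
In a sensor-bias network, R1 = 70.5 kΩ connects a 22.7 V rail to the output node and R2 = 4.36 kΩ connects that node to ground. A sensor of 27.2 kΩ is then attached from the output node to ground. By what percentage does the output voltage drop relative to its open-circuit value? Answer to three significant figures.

Unloaded V = 22.7 × 4.36/74.86 = 1.3221 V.
Loaded: R2‖R_L = 3.758 kΩ, giving V = 22.7 × 3.758/74.26 = 1.1487 V.
Drop = (1.3221 − 1.1487) / 1.3221 = 13.1 %.

13.1 %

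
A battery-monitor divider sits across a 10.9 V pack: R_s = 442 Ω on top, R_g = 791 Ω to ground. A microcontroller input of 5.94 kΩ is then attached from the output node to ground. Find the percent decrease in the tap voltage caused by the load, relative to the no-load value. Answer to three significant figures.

4.56 %

The divider's output (Thévenin) resistance is R_s‖R_g = 283.6 Ω.
Fractional drop under load = R_th/(R_th + R_L) = 283.6 / (283.6 + 5940) = 0.04556.
So the output falls by 4.56 %.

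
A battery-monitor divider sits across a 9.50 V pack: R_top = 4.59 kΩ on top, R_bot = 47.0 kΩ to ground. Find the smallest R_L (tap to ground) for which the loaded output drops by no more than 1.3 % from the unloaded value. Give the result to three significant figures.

Output resistance R_th = R_top‖R_bot = (4.59 × 47.0)/51.59 = 4.182 kΩ.
The fractional drop is R_th/(R_th + R_L); requiring this ≤ 0.0130 gives R_L ≥ R_th(1/0.0130 − 1) = 4.182 × 75.92 = 317 kΩ.

R_L(min) ≈ 317 kΩ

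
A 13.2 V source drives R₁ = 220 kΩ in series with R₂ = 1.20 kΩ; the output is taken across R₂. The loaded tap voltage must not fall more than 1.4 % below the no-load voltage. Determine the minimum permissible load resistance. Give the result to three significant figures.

Output resistance R_th = R₁‖R₂ = (220 × 1.20)/221.2 = 1.193 kΩ.
The fractional drop is R_th/(R_th + R_L); requiring this ≤ 0.0140 gives R_L ≥ R_th(1/0.0140 − 1) = 1.193 × 70.43 = 84.1 kΩ.

R_L(min) ≈ 84.1 kΩ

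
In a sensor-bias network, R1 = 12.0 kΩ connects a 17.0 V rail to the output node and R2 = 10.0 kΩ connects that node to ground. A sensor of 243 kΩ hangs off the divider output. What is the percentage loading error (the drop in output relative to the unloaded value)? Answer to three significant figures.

The divider's output (Thévenin) resistance is R1‖R2 = 5.455 kΩ.
Fractional drop under load = R_th/(R_th + R_L) = 5.455 / (5.455 + 243) = 0.02195.
So the output falls by 2.20 %.

2.20 %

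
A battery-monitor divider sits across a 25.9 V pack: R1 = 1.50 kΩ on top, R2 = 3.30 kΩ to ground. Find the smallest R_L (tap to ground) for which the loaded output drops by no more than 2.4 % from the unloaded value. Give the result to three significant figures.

Output resistance R_th = R1‖R2 = (1.50 × 3.30)/4.800 = 1.031 kΩ.
The fractional drop is R_th/(R_th + R_L); requiring this ≤ 0.0240 gives R_L ≥ R_th(1/0.0240 − 1) = 1.031 × 40.67 = 41.9 kΩ.

R_L(min) ≈ 41.9 kΩ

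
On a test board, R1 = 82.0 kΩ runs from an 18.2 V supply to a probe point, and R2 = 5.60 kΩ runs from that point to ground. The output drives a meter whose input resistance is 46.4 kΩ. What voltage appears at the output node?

The load sits in parallel with R2: R2‖R_L = (5.60 × 46.4) / (5.60 + 46.4) = 4.997 kΩ.
V_out = 18.2 × 4.997 / (82.0 + 4.997) = 18.2 × 4.997/87.00 = 1.05 V.

V_out ≈ 1.05 V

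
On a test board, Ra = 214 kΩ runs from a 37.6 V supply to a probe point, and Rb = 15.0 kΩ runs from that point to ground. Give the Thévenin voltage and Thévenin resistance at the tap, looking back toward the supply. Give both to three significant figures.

V_th is the open-circuit tap voltage: 37.6 × 15.0/(214 + 15.0) = 2.46 V.
With the supply zeroed, Ra and Rb appear in parallel from the tap: R_th = Ra‖Rb = (214 × 15.0)/229.0 = 14.0 kΩ.

V_th = 2.46 V, R_th = 14.0 kΩ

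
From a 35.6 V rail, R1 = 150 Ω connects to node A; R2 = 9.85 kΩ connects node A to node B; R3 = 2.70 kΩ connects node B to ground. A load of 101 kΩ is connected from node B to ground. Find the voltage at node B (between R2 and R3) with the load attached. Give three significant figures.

V ≈ 7.41 V

At node B, R3 is in parallel with the load: R3‖R_L = 2630 Ω.
Below node A the resistance is R2 + (R3‖R_L) = 12480 Ω, so V_A = 35.6 × 12480/12630 = 35.18 V.
Then V_B = V_A × (R3‖R_L)/(R2 + R3‖R_L) = 35.18 × 2630/12480 = 7.41 V.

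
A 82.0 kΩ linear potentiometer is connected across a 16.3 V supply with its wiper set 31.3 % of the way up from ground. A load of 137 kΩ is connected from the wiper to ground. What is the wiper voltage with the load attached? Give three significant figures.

The wiper splits the pot into (1−α)R = 56.33 kΩ above and αR = 25.67 kΩ below.
Lower section ‖ load = 21.62 kΩ.
V_wiper = 16.3 × 21.62/(56.33 + 21.62) = 4.52 V.

V ≈ 4.52 V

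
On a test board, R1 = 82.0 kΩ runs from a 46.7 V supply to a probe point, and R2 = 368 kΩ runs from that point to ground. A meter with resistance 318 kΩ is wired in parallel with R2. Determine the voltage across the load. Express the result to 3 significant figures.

The load sits in parallel with R2: R2‖R_L = (368 × 318) / (368 + 318) = 170.6 kΩ.
V_out = 46.7 × 170.6 / (82.0 + 170.6) = 46.7 × 170.6/252.6 = 31.5 V.

V_out ≈ 31.5 V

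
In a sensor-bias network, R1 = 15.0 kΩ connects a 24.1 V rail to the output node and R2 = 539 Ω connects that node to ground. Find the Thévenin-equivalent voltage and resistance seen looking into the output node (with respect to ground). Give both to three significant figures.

V_th = 0.836 V, R_th = 520 Ω

V_th is the open-circuit tap voltage: 24.1 × 539/(15000 + 539) = 0.836 V.
With the supply zeroed, R1 and R2 appear in parallel from the tap: R_th = R1‖R2 = (15000 × 539)/15540 = 520 Ω.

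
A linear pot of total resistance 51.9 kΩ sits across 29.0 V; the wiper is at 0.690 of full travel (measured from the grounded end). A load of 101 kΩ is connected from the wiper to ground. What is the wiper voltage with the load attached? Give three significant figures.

The wiper splits the pot into (1−α)R = 16.09 kΩ above and αR = 35.81 kΩ below.
Lower section ‖ load = 26.44 kΩ.
V_wiper = 29.0 × 26.44/(16.09 + 26.44) = 18.0 V.

V ≈ 18.0 V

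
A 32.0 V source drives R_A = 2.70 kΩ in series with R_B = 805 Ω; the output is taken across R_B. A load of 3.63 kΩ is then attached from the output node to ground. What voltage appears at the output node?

V_out ≈ 6.28 V

The load sits in parallel with R_B: R_B‖R_L = (805 × 3630) / (805 + 3630) = 658.9 Ω.
V_out = 32.0 × 658.9 / (2700 + 658.9) = 32.0 × 658.9/3359 = 6.28 V.
(Unloaded it would have been 7.35 V.)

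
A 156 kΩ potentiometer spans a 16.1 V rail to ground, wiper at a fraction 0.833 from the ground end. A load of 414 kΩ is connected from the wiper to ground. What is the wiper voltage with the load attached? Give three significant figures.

V ≈ 12.7 V

The wiper splits the pot into (1−α)R = 26.05 kΩ above and αR = 129.9 kΩ below.
Lower section ‖ load = 98.90 kΩ.
V_wiper = 16.1 × 98.90/(26.05 + 98.90) = 12.7 V.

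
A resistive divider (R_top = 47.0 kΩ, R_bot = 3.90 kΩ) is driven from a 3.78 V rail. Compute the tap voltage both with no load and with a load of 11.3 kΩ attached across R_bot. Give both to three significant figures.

Unloaded: 0.290 V; loaded: 0.220 V

Open-circuit: V = 3.78 × 3.90/(47.0 + 3.90) = 0.290 V.
With the load, R_bot becomes R_bot‖R_L = 2.899 kΩ, so V = 3.78 × 2.899/49.90 = 0.220 V.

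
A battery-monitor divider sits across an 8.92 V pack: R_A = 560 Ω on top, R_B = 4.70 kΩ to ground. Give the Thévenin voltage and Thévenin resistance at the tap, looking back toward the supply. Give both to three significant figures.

V_th = 7.97 V, R_th = 500 Ω

V_th is the open-circuit tap voltage: 8.92 × 4700/(560 + 4700) = 7.97 V.
With the supply zeroed, R_A and R_B appear in parallel from the tap: R_th = R_A‖R_B = (560 × 4700)/5260 = 500 Ω.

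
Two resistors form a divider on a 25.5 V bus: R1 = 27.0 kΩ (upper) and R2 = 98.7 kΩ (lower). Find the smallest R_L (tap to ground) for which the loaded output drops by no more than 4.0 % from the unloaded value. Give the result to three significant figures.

Output resistance R_th = R1‖R2 = (27.0 × 98.7)/125.7 = 21.20 kΩ.
The fractional drop is R_th/(R_th + R_L); requiring this ≤ 0.0400 gives R_L ≥ R_th(1/0.0400 − 1) = 21.20 × 24.00 = 509 kΩ.

R_L(min) ≈ 509 kΩ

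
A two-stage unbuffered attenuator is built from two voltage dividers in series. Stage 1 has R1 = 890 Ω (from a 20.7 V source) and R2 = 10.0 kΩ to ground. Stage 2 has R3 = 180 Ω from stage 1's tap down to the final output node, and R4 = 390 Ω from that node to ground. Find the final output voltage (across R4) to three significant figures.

V_out ≈ 5.34 V

Stage 2 presents R3+R4 = 570.0 Ω as a load on stage 1's tap.
Stage 1's lower leg becomes R2‖(R3+R4) = 539.3 Ω, so V_mid = 20.7 × 539.3/1429 = 7.810 V.
Stage 2 is itself unloaded: V_out = V_mid × R4/(R3+R4) = 7.810 × 390/570.0 = 5.34 V.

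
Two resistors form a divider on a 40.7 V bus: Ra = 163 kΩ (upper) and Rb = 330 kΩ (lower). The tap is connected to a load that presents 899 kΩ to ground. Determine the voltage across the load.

V_out ≈ 24.3 V

The load sits in parallel with Rb: Rb‖R_L = (330 × 899) / (330 + 899) = 241.4 kΩ.
V_out = 40.7 × 241.4 / (163 + 241.4) = 40.7 × 241.4/404.4 = 24.3 V.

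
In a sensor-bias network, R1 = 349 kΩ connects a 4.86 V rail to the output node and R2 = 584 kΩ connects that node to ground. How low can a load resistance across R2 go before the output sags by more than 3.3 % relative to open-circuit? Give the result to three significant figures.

Output resistance R_th = R1‖R2 = (349 × 584)/933.0 = 218.5 kΩ.
The fractional drop is R_th/(R_th + R_L); requiring this ≤ 0.0330 gives R_L ≥ R_th(1/0.0330 − 1) = 218.5 × 29.30 = 6.40 MΩ.

R_L(min) ≈ 6.40 MΩ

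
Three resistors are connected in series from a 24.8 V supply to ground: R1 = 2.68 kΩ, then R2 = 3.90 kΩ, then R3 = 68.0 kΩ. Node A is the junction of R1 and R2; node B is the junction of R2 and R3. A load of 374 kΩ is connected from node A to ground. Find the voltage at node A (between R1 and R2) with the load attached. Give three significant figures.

V ≈ 23.7 V

Below node A the series string R2+R3 = 71.90 kΩ sits in parallel with the 374 kΩ load: 60.31 kΩ.
V_A = 24.8 × 60.31/(2.68 + 60.31) = 23.7 V.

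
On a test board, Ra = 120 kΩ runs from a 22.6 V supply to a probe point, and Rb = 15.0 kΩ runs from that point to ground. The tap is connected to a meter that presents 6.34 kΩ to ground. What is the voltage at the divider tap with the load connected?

V_out ≈ 0.809 V

The load sits in parallel with Rb: Rb‖R_L = (15.0 × 6.34) / (15.0 + 6.34) = 4.456 kΩ.
V_out = 22.6 × 4.456 / (120 + 4.456) = 22.6 × 4.456/124.5 = 0.809 V.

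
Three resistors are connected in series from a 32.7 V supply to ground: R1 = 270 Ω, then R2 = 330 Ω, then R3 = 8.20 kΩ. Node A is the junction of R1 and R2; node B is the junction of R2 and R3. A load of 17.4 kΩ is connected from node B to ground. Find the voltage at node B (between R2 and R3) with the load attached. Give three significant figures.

V ≈ 29.5 V

At node B, R3 is in parallel with the load: R3‖R_L = 5573 Ω.
Below node A the resistance is R2 + (R3‖R_L) = 5903 Ω, so V_A = 32.7 × 5903/6173 = 31.27 V.
Then V_B = V_A × (R3‖R_L)/(R2 + R3‖R_L) = 31.27 × 5573/5903 = 29.5 V.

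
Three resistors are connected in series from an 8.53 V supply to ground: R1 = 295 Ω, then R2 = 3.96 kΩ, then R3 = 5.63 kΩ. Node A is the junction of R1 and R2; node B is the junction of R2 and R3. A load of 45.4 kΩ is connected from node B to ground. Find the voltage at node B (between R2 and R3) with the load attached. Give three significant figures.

At node B, R3 is in parallel with the load: R3‖R_L = 5009 Ω.
Below node A the resistance is R2 + (R3‖R_L) = 8969 Ω, so V_A = 8.53 × 8969/9264 = 8.258 V.
Then V_B = V_A × (R3‖R_L)/(R2 + R3‖R_L) = 8.258 × 5009/8969 = 4.61 V.

V ≈ 4.61 V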